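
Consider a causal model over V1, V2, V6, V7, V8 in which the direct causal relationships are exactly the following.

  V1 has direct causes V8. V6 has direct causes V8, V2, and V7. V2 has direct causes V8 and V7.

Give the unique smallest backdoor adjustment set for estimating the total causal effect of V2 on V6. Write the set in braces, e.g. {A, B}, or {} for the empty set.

{V7, V8}

Variables eligible for adjustment (non-descendants of V2, excluding V2 and V6): {V1, V7, V8}.
Backdoor paths from V2 to V6:
  P1: V2 <- V8 -> V6
  P2: V2 <- V7 -> V6
The empty set is not sufficient: P1 (V2 <- V8 -> V6) has no collider blocking it and no conditioned non-collider, so it is open.
Try {V7, V8}:
  P1: blocked at fork node V8 ∈ conditioning set.
  P2: blocked at fork node V7 ∈ conditioning set.
{V7, V8} contains no descendant of V2 and blocks every backdoor path.
Every element of {V7, V8} is needed (dropping V7 leaves P2 open; dropping V8 leaves P1 open), so no proper subset is valid.
Among all size-2 subsets of the eligible variables, only {V7, V8} blocks every backdoor path, so it is the unique smallest valid adjustment set.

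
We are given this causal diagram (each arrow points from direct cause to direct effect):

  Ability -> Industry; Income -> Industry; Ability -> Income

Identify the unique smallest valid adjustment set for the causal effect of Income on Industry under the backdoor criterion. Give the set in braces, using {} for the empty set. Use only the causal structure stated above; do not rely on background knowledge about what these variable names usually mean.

{Ability}

Variables eligible for adjustment (non-descendants of Income, excluding Income and Industry): {Ability}.
Backdoor paths from Income to Industry:
  P1: Income <- Ability -> Industry
The empty set is not sufficient: P1 (Income <- Ability -> Industry) has no collider blocking it and no conditioned non-collider, so it is open.
Try {Ability}:
  P1: blocked at fork node Ability ∈ conditioning set.
{Ability} contains no descendant of Income and blocks every backdoor path.
{Ability} is the unique smallest valid adjustment set.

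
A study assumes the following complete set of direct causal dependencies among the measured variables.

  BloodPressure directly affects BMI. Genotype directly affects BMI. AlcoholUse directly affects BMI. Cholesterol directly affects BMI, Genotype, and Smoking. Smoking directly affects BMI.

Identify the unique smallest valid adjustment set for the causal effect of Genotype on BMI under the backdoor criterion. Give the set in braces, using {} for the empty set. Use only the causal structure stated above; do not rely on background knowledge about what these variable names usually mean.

Variables eligible for adjustment (non-descendants of Genotype, excluding Genotype and BMI): {AlcoholUse, BloodPressure, Cholesterol, Smoking}.
Backdoor paths from Genotype to BMI:
  P1: Genotype <- Cholesterol -> Smoking -> BMI
  P2: Genotype <- Cholesterol -> BMI
The empty set is not sufficient: P1 (Genotype <- Cholesterol -> Smoking -> BMI) has no collider blocking it and no conditioned non-collider, so it is open.
Try {Cholesterol}:
  P1: blocked at fork node Cholesterol ∈ conditioning set.
  P2: blocked at fork node Cholesterol ∈ conditioning set.
{Cholesterol} contains no descendant of Genotype and blocks every backdoor path.
No other singleton works — e.g. {Smoking} leaves P2 open — so {Cholesterol} is the unique smallest valid adjustment set.

{Cholesterol}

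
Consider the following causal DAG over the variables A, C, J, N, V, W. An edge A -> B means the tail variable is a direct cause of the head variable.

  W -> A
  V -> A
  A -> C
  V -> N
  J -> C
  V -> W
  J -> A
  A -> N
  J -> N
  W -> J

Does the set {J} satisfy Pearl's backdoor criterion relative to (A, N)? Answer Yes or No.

No

Backdoor paths from A to N (paths whose first edge points into A):
  P1: A <- V -> W -> J -> N
  P2: A <- V -> N
  P3: A <- W <- V -> N
  P4: A <- W -> J -> N
  P5: A <- J <- W <- V -> N
  P6: A <- J -> N
Condition 1 (no descendant of A in the set): holds — descendants of A are {C, N}; none are in {J}.
Condition 2 (every backdoor path blocked by {J}):
  P1: blocked at chain node J ∈ conditioning set.
  P2: open — no interior node is in the conditioning set.
  P3: open — no interior node is in the conditioning set.
  P4: blocked at chain node J ∈ conditioning set.
  P5: blocked at chain node J ∈ conditioning set.
  P6: blocked at fork node J ∈ conditioning set.
{J} does not satisfy the backdoor criterion.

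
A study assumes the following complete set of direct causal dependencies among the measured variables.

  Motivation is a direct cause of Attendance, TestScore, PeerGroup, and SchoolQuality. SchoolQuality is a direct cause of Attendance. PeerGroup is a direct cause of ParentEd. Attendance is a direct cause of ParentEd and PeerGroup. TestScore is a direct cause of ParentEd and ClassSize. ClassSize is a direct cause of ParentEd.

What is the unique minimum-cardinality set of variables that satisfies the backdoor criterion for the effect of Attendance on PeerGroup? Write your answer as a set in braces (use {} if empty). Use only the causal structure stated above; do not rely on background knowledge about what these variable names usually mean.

Variables eligible for adjustment (non-descendants of Attendance, excluding Attendance and PeerGroup): {ClassSize, Motivation, SchoolQuality, TestScore}.
Backdoor paths from Attendance to PeerGroup:
  P1: Attendance <- Motivation -> TestScore -> ClassSize -> ParentEd <- PeerGroup
  P2: Attendance <- Motivation -> TestScore -> ParentEd <- PeerGroup
  P3: Attendance <- Motivation -> PeerGroup
  P4: Attendance <- SchoolQuality <- Motivation -> TestScore -> ClassSize -> ParentEd <- PeerGroup
  P5: Attendance <- SchoolQuality <- Motivation -> TestScore -> ParentEd <- PeerGroup
  P6: Attendance <- SchoolQuality <- Motivation -> PeerGroup
The empty set is not sufficient: P3 (Attendance <- Motivation -> PeerGroup) has no collider blocking it and no conditioned non-collider, so it is open.
Try {Motivation}:
  P1: blocked at fork node Motivation ∈ conditioning set.
  P2: blocked at fork node Motivation ∈ conditioning set.
  P3: blocked at fork node Motivation ∈ conditioning set.
  P4: blocked at fork node Motivation ∈ conditioning set.
  P5: blocked at fork node Motivation ∈ conditioning set.
  P6: blocked at fork node Motivation ∈ conditioning set.
{Motivation} contains no descendant of Attendance and blocks every backdoor path.
No other singleton works — e.g. {SchoolQuality} leaves P3 open — so {Motivation} is the unique smallest valid adjustment set.

{Motivation}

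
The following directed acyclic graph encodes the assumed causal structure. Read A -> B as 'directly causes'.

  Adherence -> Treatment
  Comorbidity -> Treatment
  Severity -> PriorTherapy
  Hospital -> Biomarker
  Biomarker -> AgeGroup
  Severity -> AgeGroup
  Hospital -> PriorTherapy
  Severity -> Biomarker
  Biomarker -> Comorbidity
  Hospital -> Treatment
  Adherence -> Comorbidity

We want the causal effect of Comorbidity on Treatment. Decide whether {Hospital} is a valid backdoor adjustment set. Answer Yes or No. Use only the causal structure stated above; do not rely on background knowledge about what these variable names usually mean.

Backdoor paths from Comorbidity to Treatment (paths whose first edge points into Comorbidity):
  P1: Comorbidity <- Adherence -> Treatment
  P2: Comorbidity <- Biomarker <- Severity -> PriorTherapy <- Hospital -> Treatment
  P3: Comorbidity <- Biomarker <- Hospital -> Treatment
  P4: Comorbidity <- Biomarker -> AgeGroup <- Severity -> PriorTherapy <- Hospital -> Treatment
Condition 1 (no descendant of Comorbidity in the set): holds — descendants of Comorbidity are {Treatment}; none are in {Hospital}.
Condition 2 (every backdoor path blocked by {Hospital}):
  P1: open — no interior node is in the conditioning set.
  P2: blocked at collider PriorTherapy (neither it nor any descendant is in the conditioning set).
  P3: blocked at fork node Hospital ∈ conditioning set.
  P4: blocked at collider AgeGroup (neither it nor any descendant is in the conditioning set).
{Hospital} does not satisfy the backdoor criterion.

No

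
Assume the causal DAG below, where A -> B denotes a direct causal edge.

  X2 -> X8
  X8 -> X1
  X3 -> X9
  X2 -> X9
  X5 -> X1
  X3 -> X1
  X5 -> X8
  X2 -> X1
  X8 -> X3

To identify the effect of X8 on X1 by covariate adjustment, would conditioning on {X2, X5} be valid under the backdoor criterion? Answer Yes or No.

Backdoor paths from X8 to X1 (paths whose first edge points into X8):
  P1: X8 <- X5 -> X1
  P2: X8 <- X2 -> X1
  P3: X8 <- X2 -> X9 <- X3 -> X1
Condition 1 (no descendant of X8 in the set): holds — descendants of X8 are {X1, X3, X9}; none are in {X2, X5}.
Condition 2 (every backdoor path blocked by {X2, X5}):
  P1: blocked at fork node X5 ∈ conditioning set.
  P2: blocked at fork node X2 ∈ conditioning set.
  P3: blocked at fork node X2 ∈ conditioning set.
{X2, X5} satisfies the backdoor criterion.

Yes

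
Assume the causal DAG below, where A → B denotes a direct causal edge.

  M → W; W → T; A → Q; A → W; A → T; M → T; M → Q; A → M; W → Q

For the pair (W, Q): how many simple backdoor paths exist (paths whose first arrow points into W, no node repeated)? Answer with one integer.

A backdoor path from W to Q is any simple undirected path whose first edge points into W (i.e. leaves W via a parent).
Parents of W: {A, M}.
Enumerating:
  P1: W <- A -> M -> Q
  P2: W <- A -> T <- M -> Q
  P3: W <- A -> Q
  P4: W <- M <- A -> Q
  P5: W <- M -> T <- A -> Q
  P6: W <- M -> Q
That exhausts the simple backdoor paths. Count: 6.

6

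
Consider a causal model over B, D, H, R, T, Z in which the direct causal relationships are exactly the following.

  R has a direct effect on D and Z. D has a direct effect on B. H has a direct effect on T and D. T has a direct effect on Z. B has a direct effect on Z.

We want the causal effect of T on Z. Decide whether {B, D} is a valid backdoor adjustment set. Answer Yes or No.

Backdoor paths from T to Z (paths whose first edge points into T):
  P1: T <- H -> D <- R -> Z
  P2: T <- H -> D -> B -> Z
Condition 1 (no descendant of T in the set): holds — descendants of T are {Z}; none are in {B, D}.
Condition 2 (every backdoor path blocked by {B, D}):
  P1: open — collider(s) D are conditioned on (or have a conditioned descendant) and no non-collider on the path is in the set.
  P2: blocked at chain node D ∈ conditioning set.
{B, D} does not satisfy the backdoor criterion.

No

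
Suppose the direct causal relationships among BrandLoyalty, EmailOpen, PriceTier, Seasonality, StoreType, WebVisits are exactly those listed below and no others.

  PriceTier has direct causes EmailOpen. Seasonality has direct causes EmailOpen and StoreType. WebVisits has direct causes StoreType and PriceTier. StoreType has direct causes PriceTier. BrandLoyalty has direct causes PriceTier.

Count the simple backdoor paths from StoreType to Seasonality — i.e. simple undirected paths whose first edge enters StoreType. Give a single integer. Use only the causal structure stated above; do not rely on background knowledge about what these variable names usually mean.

A backdoor path from StoreType to Seasonality is any simple undirected path whose first edge points into StoreType (i.e. leaves StoreType via a parent).
Parents of StoreType: {PriceTier}.
Enumerating:
  P1: StoreType <- PriceTier <- EmailOpen -> Seasonality
That exhausts the simple backdoor paths. Count: 1.

1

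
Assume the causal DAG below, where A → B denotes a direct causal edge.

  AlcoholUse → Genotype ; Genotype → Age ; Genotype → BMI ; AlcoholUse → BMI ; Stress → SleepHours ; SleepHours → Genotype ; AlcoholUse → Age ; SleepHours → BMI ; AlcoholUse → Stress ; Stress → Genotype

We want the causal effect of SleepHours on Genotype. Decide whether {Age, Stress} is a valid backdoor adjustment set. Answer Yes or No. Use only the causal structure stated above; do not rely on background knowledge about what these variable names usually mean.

Backdoor paths from SleepHours to Genotype (paths whose first edge points into SleepHours):
  P1: SleepHours <- Stress <- AlcoholUse -> Genotype
  P2: SleepHours <- Stress <- AlcoholUse -> Age <- Genotype
  P3: SleepHours <- Stress <- AlcoholUse -> BMI <- Genotype
  P4: SleepHours <- Stress -> Genotype
Condition 1 (no descendant of SleepHours in the set): FAILS — Age is a descendant of SleepHours.
Condition 2 (every backdoor path blocked by {Age, Stress}):
  P1: blocked at chain node Stress ∈ conditioning set.
  P2: blocked at chain node Stress ∈ conditioning set.
  P3: blocked at chain node Stress ∈ conditioning set.
  P4: blocked at fork node Stress ∈ conditioning set.
{Age, Stress} does not satisfy the backdoor criterion.

No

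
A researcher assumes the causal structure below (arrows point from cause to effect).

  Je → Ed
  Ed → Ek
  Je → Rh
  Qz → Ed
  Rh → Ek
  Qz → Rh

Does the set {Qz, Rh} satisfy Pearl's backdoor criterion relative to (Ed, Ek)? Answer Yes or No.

Backdoor paths from Ed to Ek (paths whose first edge points into Ed):
  P1: Ed <- Je -> Rh -> Ek
  P2: Ed <- Qz -> Rh -> Ek
Condition 1 (no descendant of Ed in the set): holds — descendants of Ed are {Ek}; none are in {Qz, Rh}.
Condition 2 (every backdoor path blocked by {Qz, Rh}):
  P1: blocked at chain node Rh ∈ conditioning set.
  P2: blocked at fork node Qz ∈ conditioning set.
{Qz, Rh} satisfies the backdoor criterion.

Yes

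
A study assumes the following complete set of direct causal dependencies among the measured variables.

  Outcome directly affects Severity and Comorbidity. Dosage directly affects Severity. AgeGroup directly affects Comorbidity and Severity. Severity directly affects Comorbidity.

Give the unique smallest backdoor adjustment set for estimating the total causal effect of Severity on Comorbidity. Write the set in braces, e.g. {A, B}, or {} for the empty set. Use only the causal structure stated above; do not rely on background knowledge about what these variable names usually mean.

{AgeGroup, Outcome}

Variables eligible for adjustment (non-descendants of Severity, excluding Severity and Comorbidity): {AgeGroup, Dosage, Outcome}.
Backdoor paths from Severity to Comorbidity:
  P1: Severity <- AgeGroup -> Comorbidity
  P2: Severity <- Outcome -> Comorbidity
The empty set is not sufficient: P1 (Severity <- AgeGroup -> Comorbidity) has no collider blocking it and no conditioned non-collider, so it is open.
Try {AgeGroup, Outcome}:
  P1: blocked at fork node AgeGroup ∈ conditioning set.
  P2: blocked at fork node Outcome ∈ conditioning set.
{AgeGroup, Outcome} contains no descendant of Severity and blocks every backdoor path.
Every element of {AgeGroup, Outcome} is needed (dropping AgeGroup leaves P1 open; dropping Outcome leaves P2 open), so no proper subset is valid.
Among all size-2 subsets of the eligible variables, only {AgeGroup, Outcome} blocks every backdoor path, so it is the unique smallest valid adjustment set.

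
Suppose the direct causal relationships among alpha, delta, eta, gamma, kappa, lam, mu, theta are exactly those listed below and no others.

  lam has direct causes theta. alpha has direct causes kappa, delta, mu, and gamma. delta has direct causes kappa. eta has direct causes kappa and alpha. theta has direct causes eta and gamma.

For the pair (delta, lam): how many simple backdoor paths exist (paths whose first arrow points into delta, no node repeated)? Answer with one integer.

A backdoor path from delta to lam is any simple undirected path whose first edge points into delta (i.e. leaves delta via a parent).
Parents of delta: {kappa}.
Enumerating:
  P1: delta <- kappa -> alpha <- gamma -> theta -> lam
  P2: delta <- kappa -> alpha -> eta -> theta -> lam
  P3: delta <- kappa -> eta <- alpha <- gamma -> theta -> lam
  P4: delta <- kappa -> eta -> theta -> lam
That exhausts the simple backdoor paths. Count: 4.

4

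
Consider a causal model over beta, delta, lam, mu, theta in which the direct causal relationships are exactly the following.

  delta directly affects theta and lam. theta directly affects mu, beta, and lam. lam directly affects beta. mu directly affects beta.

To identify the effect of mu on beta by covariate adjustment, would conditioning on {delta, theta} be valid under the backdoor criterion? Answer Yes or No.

Backdoor paths from mu to beta (paths whose first edge points into mu):
  P1: mu <- theta <- delta -> lam -> beta
  P2: mu <- theta -> lam -> beta
  P3: mu <- theta -> beta
Condition 1 (no descendant of mu in the set): holds — descendants of mu are {beta}; none are in {delta, theta}.
Condition 2 (every backdoor path blocked by {delta, theta}):
  P1: blocked at chain node theta ∈ conditioning set.
  P2: blocked at fork node theta ∈ conditioning set.
  P3: blocked at fork node theta ∈ conditioning set.
{delta, theta} satisfies the backdoor criterion.

Yes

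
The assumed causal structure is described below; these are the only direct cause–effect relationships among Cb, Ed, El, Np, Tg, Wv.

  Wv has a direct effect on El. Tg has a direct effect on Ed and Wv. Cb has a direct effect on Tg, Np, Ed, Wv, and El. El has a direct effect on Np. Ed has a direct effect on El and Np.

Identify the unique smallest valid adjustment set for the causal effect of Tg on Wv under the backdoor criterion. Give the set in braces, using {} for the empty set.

Variables eligible for adjustment (non-descendants of Tg, excluding Tg and Wv): {Cb}.
Backdoor paths from Tg to Wv:
  P1: Tg <- Cb -> Ed -> El <- Wv
  P2: Tg <- Cb -> Ed -> Np <- El <- Wv
  P3: Tg <- Cb -> Wv
  P4: Tg <- Cb -> El <- Wv
  P5: Tg <- Cb -> Np <- Ed -> El <- Wv
  P6: Tg <- Cb -> Np <- El <- Wv
The empty set is not sufficient: P3 (Tg <- Cb -> Wv) has no collider blocking it and no conditioned non-collider, so it is open.
Try {Cb}:
  P1: blocked at fork node Cb ∈ conditioning set.
  P2: blocked at fork node Cb ∈ conditioning set.
  P3: blocked at fork node Cb ∈ conditioning set.
  P4: blocked at fork node Cb ∈ conditioning set.
  P5: blocked at fork node Cb ∈ conditioning set.
  P6: blocked at fork node Cb ∈ conditioning set.
{Cb} contains no descendant of Tg and blocks every backdoor path.
{Cb} is the unique smallest valid adjustment set.

{Cb}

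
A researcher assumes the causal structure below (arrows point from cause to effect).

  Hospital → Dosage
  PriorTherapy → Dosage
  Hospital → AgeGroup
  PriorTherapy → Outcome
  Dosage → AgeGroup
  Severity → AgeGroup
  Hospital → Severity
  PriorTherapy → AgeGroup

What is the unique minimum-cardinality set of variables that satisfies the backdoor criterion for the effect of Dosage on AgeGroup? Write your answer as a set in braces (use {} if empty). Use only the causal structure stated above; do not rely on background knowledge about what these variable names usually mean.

Variables eligible for adjustment (non-descendants of Dosage, excluding Dosage and AgeGroup): {Hospital, Outcome, PriorTherapy, Severity}.
Backdoor paths from Dosage to AgeGroup:
  P1: Dosage <- PriorTherapy -> AgeGroup
  P2: Dosage <- Hospital -> Severity -> AgeGroup
  P3: Dosage <- Hospital -> AgeGroup
The empty set is not sufficient: P1 (Dosage <- PriorTherapy -> AgeGroup) has no collider blocking it and no conditioned non-collider, so it is open.
Try {Hospital, PriorTherapy}:
  P1: blocked at fork node PriorTherapy ∈ conditioning set.
  P2: blocked at fork node Hospital ∈ conditioning set.
  P3: blocked at fork node Hospital ∈ conditioning set.
{Hospital, PriorTherapy} contains no descendant of Dosage and blocks every backdoor path.
Every element of {Hospital, PriorTherapy} is needed (dropping Hospital leaves P2 open; dropping PriorTherapy leaves P1 open), so no proper subset is valid.
Among all size-2 subsets of the eligible variables, only {Hospital, PriorTherapy} blocks every backdoor path, so it is the unique smallest valid adjustment set.

{Hospital, PriorTherapy}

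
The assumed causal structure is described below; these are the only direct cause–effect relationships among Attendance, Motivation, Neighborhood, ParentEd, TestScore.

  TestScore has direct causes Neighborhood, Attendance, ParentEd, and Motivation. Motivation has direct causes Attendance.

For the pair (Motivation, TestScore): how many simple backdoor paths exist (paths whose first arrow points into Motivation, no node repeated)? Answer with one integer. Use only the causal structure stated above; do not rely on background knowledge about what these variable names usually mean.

1

A backdoor path from Motivation to TestScore is any simple undirected path whose first edge points into Motivation (i.e. leaves Motivation via a parent).
Parents of Motivation: {Attendance}.
Enumerating:
  P1: Motivation <- Attendance -> TestScore
That exhausts the simple backdoor paths. Count: 1.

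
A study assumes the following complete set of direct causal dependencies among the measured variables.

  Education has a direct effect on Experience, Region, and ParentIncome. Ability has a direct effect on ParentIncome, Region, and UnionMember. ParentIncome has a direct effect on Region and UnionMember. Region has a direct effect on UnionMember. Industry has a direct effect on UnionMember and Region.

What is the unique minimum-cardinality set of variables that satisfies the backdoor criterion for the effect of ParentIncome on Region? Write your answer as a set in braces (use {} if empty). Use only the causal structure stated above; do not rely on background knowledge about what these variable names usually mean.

Variables eligible for adjustment (non-descendants of ParentIncome, excluding ParentIncome and Region): {Ability, Education, Experience, Industry}.
Backdoor paths from ParentIncome to Region:
  P1: ParentIncome <- Education -> Region
  P2: ParentIncome <- Ability -> Region
  P3: ParentIncome <- Ability -> UnionMember <- Industry -> Region
  P4: ParentIncome <- Ability -> UnionMember <- Region
The empty set is not sufficient: P1 (ParentIncome <- Education -> Region) has no collider blocking it and no conditioned non-collider, so it is open.
Try {Ability, Education}:
  P1: blocked at fork node Education ∈ conditioning set.
  P2: blocked at fork node Ability ∈ conditioning set.
  P3: blocked at fork node Ability ∈ conditioning set.
  P4: blocked at fork node Ability ∈ conditioning set.
{Ability, Education} contains no descendant of ParentIncome and blocks every backdoor path.
Every element of {Ability, Education} is needed (dropping Ability leaves P2 open; dropping Education leaves P1 open), so no proper subset is valid.
Among all size-2 subsets of the eligible variables, only {Ability, Education} blocks every backdoor path, so it is the unique smallest valid adjustment set.

{Ability, Education}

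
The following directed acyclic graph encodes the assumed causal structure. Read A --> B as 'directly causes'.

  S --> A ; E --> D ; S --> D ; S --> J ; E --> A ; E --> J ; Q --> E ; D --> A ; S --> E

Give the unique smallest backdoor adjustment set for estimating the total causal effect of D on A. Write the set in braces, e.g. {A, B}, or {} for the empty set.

Variables eligible for adjustment (non-descendants of D, excluding D and A): {E, J, Q, S}.
Backdoor paths from D to A:
  P1: D <- S -> E -> A
  P2: D <- S -> J <- E -> A
  P3: D <- S -> A
  P4: D <- E <- S -> A
  P5: D <- E -> J <- S -> A
  P6: D <- E -> A
The empty set is not sufficient: P1 (D <- S -> E -> A) has no collider blocking it and no conditioned non-collider, so it is open.
Try {E, S}:
  P1: blocked at fork node S ∈ conditioning set.
  P2: blocked at fork node S ∈ conditioning set.
  P3: blocked at fork node S ∈ conditioning set.
  P4: blocked at chain node E ∈ conditioning set.
  P5: blocked at fork node E ∈ conditioning set.
  P6: blocked at fork node E ∈ conditioning set.
{E, S} contains no descendant of D and blocks every backdoor path.
Every element of {E, S} is needed (dropping E leaves P6 open; dropping S leaves P3 open), so no proper subset is valid.
Among all size-2 subsets of the eligible variables, only {E, S} blocks every backdoor path, so it is the unique smallest valid adjustment set.

{E, S}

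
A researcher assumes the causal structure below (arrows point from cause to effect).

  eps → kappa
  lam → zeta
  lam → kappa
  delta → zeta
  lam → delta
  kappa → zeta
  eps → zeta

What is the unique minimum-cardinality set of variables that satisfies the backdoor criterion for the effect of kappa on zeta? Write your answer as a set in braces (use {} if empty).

{eps, lam}

Variables eligible for adjustment (non-descendants of kappa, excluding kappa and zeta): {delta, eps, lam}.
Backdoor paths from kappa to zeta:
  P1: kappa <- lam -> delta -> zeta
  P2: kappa <- lam -> zeta
  P3: kappa <- eps -> zeta
The empty set is not sufficient: P1 (kappa <- lam -> delta -> zeta) has no collider blocking it and no conditioned non-collider, so it is open.
Try {eps, lam}:
  P1: blocked at fork node lam ∈ conditioning set.
  P2: blocked at fork node lam ∈ conditioning set.
  P3: blocked at fork node eps ∈ conditioning set.
{eps, lam} contains no descendant of kappa and blocks every backdoor path.
Every element of {eps, lam} is needed (dropping eps leaves P3 open; dropping lam leaves P1 open), so no proper subset is valid.
Among all size-2 subsets of the eligible variables, only {eps, lam} blocks every backdoor path, so it is the unique smallest valid adjustment set.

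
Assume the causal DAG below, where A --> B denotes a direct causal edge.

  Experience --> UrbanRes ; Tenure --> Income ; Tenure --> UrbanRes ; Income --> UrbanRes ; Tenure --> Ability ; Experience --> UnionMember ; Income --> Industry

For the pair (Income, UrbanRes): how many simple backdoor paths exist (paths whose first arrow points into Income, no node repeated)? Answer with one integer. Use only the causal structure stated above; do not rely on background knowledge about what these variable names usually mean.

A backdoor path from Income to UrbanRes is any simple undirected path whose first edge points into Income (i.e. leaves Income via a parent).
Parents of Income: {Tenure}.
Enumerating:
  P1: Income <- Tenure -> UrbanRes
That exhausts the simple backdoor paths. Count: 1.

1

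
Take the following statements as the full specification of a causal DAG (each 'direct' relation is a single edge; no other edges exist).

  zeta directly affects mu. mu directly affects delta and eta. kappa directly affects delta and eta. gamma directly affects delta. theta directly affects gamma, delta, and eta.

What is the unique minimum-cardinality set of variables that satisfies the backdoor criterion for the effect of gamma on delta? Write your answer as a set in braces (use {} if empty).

Variables eligible for adjustment (non-descendants of gamma, excluding gamma and delta): {eta, kappa, mu, theta, zeta}.
Backdoor paths from gamma to delta:
  P1: gamma <- theta -> delta
  P2: gamma <- theta -> eta <- kappa -> delta
  P3: gamma <- theta -> eta <- mu -> delta
The empty set is not sufficient: P1 (gamma <- theta -> delta) has no collider blocking it and no conditioned non-collider, so it is open.
Try {theta}:
  P1: blocked at fork node theta ∈ conditioning set.
  P2: blocked at fork node theta ∈ conditioning set.
  P3: blocked at fork node theta ∈ conditioning set.
{theta} contains no descendant of gamma and blocks every backdoor path.
No other singleton works — e.g. {kappa} leaves P1 open — so {theta} is the unique smallest valid adjustment set.

{theta}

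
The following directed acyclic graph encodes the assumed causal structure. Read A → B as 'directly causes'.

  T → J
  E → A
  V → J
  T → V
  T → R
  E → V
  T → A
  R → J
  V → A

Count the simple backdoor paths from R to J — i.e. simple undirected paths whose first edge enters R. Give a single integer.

4

A backdoor path from R to J is any simple undirected path whose first edge points into R (i.e. leaves R via a parent).
Parents of R: {T}.
Enumerating:
  P1: R <- T -> V -> J
  P2: R <- T -> A <- E -> V -> J
  P3: R <- T -> A <- V -> J
  P4: R <- T -> J
That exhausts the simple backdoor paths. Count: 4.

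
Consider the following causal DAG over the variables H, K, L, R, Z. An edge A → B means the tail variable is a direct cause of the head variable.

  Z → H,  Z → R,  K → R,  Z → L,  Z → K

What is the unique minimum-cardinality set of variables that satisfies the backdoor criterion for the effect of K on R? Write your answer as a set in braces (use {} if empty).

Variables eligible for adjustment (non-descendants of K, excluding K and R): {H, L, Z}.
Backdoor paths from K to R:
  P1: K <- Z -> R
The empty set is not sufficient: P1 (K <- Z -> R) has no collider blocking it and no conditioned non-collider, so it is open.
Try {Z}:
  P1: blocked at fork node Z ∈ conditioning set.
{Z} contains no descendant of K and blocks every backdoor path.
No other singleton works — e.g. {H} leaves P1 open — so {Z} is the unique smallest valid adjustment set.

{Z}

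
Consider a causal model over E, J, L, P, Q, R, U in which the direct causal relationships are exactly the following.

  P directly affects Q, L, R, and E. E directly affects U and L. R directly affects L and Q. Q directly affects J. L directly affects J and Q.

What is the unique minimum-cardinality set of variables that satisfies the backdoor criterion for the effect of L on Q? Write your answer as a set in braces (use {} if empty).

{P, R}

Variables eligible for adjustment (non-descendants of L, excluding L and Q): {E, P, R, U}.
Backdoor paths from L to Q:
  P1: L <- P -> R -> Q
  P2: L <- P -> Q
  P3: L <- E <- P -> R -> Q
  P4: L <- E <- P -> Q
  P5: L <- R <- P -> Q
  P6: L <- R -> Q
The empty set is not sufficient: P1 (L <- P -> R -> Q) has no collider blocking it and no conditioned non-collider, so it is open.
Try {P, R}:
  P1: blocked at fork node P ∈ conditioning set.
  P2: blocked at fork node P ∈ conditioning set.
  P3: blocked at fork node P ∈ conditioning set.
  P4: blocked at fork node P ∈ conditioning set.
  P5: blocked at chain node R ∈ conditioning set.
  P6: blocked at fork node R ∈ conditioning set.
{P, R} contains no descendant of L and blocks every backdoor path.
Every element of {P, R} is needed (dropping P leaves P2 open; dropping R leaves P6 open), so no proper subset is valid.
Among all size-2 subsets of the eligible variables, only {P, R} blocks every backdoor path, so it is the unique smallest valid adjustment set.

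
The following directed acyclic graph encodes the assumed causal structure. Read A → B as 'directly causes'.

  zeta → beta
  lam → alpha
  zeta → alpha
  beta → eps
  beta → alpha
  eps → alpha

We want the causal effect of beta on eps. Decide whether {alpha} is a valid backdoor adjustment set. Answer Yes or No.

Backdoor paths from beta to eps (paths whose first edge points into beta):
  P1: beta <- zeta -> alpha <- eps
Condition 1 (no descendant of beta in the set): FAILS — alpha is a descendant of beta.
Condition 2 (every backdoor path blocked by {alpha}):
  P1: open — collider(s) alpha are conditioned on (or have a conditioned descendant) and no non-collider on the path is in the set.
{alpha} does not satisfy the backdoor criterion.

No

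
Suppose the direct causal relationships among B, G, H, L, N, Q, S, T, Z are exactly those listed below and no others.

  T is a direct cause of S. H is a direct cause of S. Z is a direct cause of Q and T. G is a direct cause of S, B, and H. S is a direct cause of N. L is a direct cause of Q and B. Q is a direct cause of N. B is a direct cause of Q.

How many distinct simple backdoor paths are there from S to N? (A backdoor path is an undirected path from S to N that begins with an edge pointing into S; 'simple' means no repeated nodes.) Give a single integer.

5

A backdoor path from S to N is any simple undirected path whose first edge points into S (i.e. leaves S via a parent).
Parents of S: {G, H, T}.
Enumerating:
  P1: S <- G -> B <- L -> Q -> N
  P2: S <- G -> B -> Q -> N
  P3: S <- H <- G -> B <- L -> Q -> N
  P4: S <- H <- G -> B -> Q -> N
  P5: S <- T <- Z -> Q -> N
That exhausts the simple backdoor paths. Count: 5.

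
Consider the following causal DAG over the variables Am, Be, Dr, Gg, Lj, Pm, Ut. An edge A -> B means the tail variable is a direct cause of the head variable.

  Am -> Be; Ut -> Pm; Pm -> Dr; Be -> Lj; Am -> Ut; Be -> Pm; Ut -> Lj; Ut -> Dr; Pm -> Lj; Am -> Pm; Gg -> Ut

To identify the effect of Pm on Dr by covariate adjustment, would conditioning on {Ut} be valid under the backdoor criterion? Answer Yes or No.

Backdoor paths from Pm to Dr (paths whose first edge points into Pm):
  P1: Pm <- Am -> Be -> Lj <- Ut -> Dr
  P2: Pm <- Am -> Ut -> Dr
  P3: Pm <- Be <- Am -> Ut -> Dr
  P4: Pm <- Be -> Lj <- Ut -> Dr
  P5: Pm <- Ut -> Dr
Condition 1 (no descendant of Pm in the set): holds — descendants of Pm are {Dr, Lj}; none are in {Ut}.
Condition 2 (every backdoor path blocked by {Ut}):
  P1: blocked at collider Lj (neither it nor any descendant is in the conditioning set).
  P2: blocked at chain node Ut ∈ conditioning set.
  P3: blocked at chain node Ut ∈ conditioning set.
  P4: blocked at collider Lj (neither it nor any descendant is in the conditioning set).
  P5: blocked at fork node Ut ∈ conditioning set.
{Ut} satisfies the backdoor criterion.

Yes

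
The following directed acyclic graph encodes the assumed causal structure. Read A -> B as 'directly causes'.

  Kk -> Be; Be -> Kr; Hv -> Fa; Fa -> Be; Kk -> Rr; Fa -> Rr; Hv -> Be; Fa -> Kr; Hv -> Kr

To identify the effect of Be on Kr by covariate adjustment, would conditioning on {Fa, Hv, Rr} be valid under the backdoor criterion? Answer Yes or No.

Yes

Backdoor paths from Be to Kr (paths whose first edge points into Be):
  P1: Be <- Kk -> Rr <- Fa <- Hv -> Kr
  P2: Be <- Kk -> Rr <- Fa -> Kr
  P3: Be <- Hv -> Fa -> Kr
  P4: Be <- Hv -> Kr
  P5: Be <- Fa <- Hv -> Kr
  P6: Be <- Fa -> Kr
Condition 1 (no descendant of Be in the set): holds — descendants of Be are {Kr}; none are in {Fa, Hv, Rr}.
Condition 2 (every backdoor path blocked by {Fa, Hv, Rr}):
  P1: blocked at chain node Fa ∈ conditioning set.
  P2: blocked at fork node Fa ∈ conditioning set.
  P3: blocked at fork node Hv ∈ conditioning set.
  P4: blocked at fork node Hv ∈ conditioning set.
  P5: blocked at chain node Fa ∈ conditioning set.
  P6: blocked at fork node Fa ∈ conditioning set.
{Fa, Hv, Rr} satisfies the backdoor criterion.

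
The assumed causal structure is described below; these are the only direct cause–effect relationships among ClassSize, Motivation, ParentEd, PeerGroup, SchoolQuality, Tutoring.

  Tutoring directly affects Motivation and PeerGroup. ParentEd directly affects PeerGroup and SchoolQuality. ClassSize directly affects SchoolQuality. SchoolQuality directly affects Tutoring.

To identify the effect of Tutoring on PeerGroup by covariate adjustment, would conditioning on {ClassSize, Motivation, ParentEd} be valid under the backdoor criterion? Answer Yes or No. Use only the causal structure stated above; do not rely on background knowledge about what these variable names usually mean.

No

Backdoor paths from Tutoring to PeerGroup (paths whose first edge points into Tutoring):
  P1: Tutoring <- SchoolQuality <- ParentEd -> PeerGroup
Condition 1 (no descendant of Tutoring in the set): FAILS — Motivation is a descendant of Tutoring.
Condition 2 (every backdoor path blocked by {ClassSize, Motivation, ParentEd}):
  P1: blocked at fork node ParentEd ∈ conditioning set.
{ClassSize, Motivation, ParentEd} does not satisfy the backdoor criterion.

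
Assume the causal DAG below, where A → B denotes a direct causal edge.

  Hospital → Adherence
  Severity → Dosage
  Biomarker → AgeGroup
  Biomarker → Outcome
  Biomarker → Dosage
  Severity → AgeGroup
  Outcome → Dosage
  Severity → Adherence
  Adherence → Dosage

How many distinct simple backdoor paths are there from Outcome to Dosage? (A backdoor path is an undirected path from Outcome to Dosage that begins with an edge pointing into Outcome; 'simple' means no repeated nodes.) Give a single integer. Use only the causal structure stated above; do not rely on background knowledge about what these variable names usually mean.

A backdoor path from Outcome to Dosage is any simple undirected path whose first edge points into Outcome (i.e. leaves Outcome via a parent).
Parents of Outcome: {Biomarker}.
Enumerating:
  P1: Outcome <- Biomarker -> AgeGroup <- Severity -> Adherence -> Dosage
  P2: Outcome <- Biomarker -> AgeGroup <- Severity -> Dosage
  P3: Outcome <- Biomarker -> Dosage
That exhausts the simple backdoor paths. Count: 3.

3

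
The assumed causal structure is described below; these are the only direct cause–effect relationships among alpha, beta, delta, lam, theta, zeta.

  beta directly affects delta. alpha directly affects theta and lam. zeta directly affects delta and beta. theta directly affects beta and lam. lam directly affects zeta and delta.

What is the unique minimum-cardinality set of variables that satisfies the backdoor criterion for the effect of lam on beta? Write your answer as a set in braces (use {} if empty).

{theta}

Variables eligible for adjustment (non-descendants of lam, excluding lam and beta): {alpha, theta}.
Backdoor paths from lam to beta:
  P1: lam <- alpha -> theta -> beta
  P2: lam <- theta -> beta
The empty set is not sufficient: P1 (lam <- alpha -> theta -> beta) has no collider blocking it and no conditioned non-collider, so it is open.
Try {theta}:
  P1: blocked at chain node theta ∈ conditioning set.
  P2: blocked at fork node theta ∈ conditioning set.
{theta} contains no descendant of lam and blocks every backdoor path.
No other singleton works — e.g. {alpha} leaves P2 open — so {theta} is the unique smallest valid adjustment set.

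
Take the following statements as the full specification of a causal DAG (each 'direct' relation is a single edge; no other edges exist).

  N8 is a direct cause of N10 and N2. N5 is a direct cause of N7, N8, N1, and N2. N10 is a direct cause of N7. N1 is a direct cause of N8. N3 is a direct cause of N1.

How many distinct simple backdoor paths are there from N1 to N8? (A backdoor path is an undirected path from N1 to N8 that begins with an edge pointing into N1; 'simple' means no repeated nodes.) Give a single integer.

A backdoor path from N1 to N8 is any simple undirected path whose first edge points into N1 (i.e. leaves N1 via a parent).
Parents of N1: {N3, N5}.
Enumerating:
  P1: N1 <- N5 -> N8
  P2: N1 <- N5 -> N2 <- N8
  P3: N1 <- N5 -> N7 <- N10 <- N8
That exhausts the simple backdoor paths. Count: 3.

3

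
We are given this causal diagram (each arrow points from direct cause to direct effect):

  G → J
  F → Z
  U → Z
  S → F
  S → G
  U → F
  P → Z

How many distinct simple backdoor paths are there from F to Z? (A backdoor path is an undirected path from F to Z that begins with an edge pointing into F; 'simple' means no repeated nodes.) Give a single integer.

1

A backdoor path from F to Z is any simple undirected path whose first edge points into F (i.e. leaves F via a parent).
Parents of F: {S, U}.
Enumerating:
  P1: F <- U -> Z
That exhausts the simple backdoor paths. Count: 1.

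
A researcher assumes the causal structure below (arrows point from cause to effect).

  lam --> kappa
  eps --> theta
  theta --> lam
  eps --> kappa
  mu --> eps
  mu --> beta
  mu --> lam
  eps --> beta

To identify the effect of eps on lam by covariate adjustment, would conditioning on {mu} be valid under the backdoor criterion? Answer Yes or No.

Backdoor paths from eps to lam (paths whose first edge points into eps):
  P1: eps <- mu -> lam
Condition 1 (no descendant of eps in the set): holds — descendants of eps are {beta, kappa, lam, theta}; none are in {mu}.
Condition 2 (every backdoor path blocked by {mu}):
  P1: blocked at fork node mu ∈ conditioning set.
{mu} satisfies the backdoor criterion.

Yes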